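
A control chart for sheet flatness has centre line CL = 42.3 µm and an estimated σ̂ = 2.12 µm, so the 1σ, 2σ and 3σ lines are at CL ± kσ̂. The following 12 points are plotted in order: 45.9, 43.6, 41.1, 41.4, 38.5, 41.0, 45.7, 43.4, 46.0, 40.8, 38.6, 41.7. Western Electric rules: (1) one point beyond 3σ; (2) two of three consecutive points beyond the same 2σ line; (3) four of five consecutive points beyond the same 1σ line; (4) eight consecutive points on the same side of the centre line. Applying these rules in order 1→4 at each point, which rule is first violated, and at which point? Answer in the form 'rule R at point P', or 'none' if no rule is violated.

none

Zone of each point (C = within 1σ̂, B = 1σ̂–2σ̂, A = 2σ̂–3σ̂, * = beyond 3σ̂; sign = side of CL): 1:+B, 2:+C, 3:-C, 4:-C, 5:-B, 6:-C, 7:+B, 8:+C, 9:+B, 10:-C, 11:-B, 12:-C
No rule fires across all 12 points.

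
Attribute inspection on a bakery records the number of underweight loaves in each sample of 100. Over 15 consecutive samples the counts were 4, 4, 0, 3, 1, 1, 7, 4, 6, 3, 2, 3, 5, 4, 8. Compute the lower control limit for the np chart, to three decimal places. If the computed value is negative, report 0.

0.000

p̄ = Σdᵢ / (k·n) = 55 / (15 × 100) = 0.03667
LCL = np̄ − 3·√(np̄(1−p̄)) = 3.6667 − 3 × 1.8794 = -1.9716 → 0 (negative, so LCL = 0)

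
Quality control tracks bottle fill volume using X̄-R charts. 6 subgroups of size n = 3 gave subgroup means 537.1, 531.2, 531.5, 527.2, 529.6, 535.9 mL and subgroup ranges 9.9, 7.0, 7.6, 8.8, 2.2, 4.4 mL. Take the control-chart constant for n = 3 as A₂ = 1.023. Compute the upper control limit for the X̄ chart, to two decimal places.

X̄̄ = (537.1 + 531.2 + 531.5 + 527.2 + 529.6 + 535.9) / 6 = 3192.5000 / 6 = 532.0833
R̄ = (9.9 + 7.0 + 7.6 + 8.8 + 2.2 + 4.4) / 6 = 39.9000 / 6 = 6.6500
UCL = X̄̄ + A₂·R̄ = 532.0833 + 1.023 × 6.6500 = 538.8863

538.89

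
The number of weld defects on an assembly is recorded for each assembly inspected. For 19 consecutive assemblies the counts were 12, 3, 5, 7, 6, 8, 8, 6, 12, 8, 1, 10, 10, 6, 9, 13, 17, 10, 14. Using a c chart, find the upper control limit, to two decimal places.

17.52

c̄ = (12 + 3 + 5 + 7 + 6 + 8 + 8 + 6 + 12 + 8 + 1 + 10 + 10 + 6 + 9 + 13 + 17 + 10 + 14) / 19 = 165 / 19 = 8.6842
UCL = c̄ + 3√c̄ = 8.6842 + 3 × √8.6842 = 8.6842 + 3 × 2.9469 = 17.5249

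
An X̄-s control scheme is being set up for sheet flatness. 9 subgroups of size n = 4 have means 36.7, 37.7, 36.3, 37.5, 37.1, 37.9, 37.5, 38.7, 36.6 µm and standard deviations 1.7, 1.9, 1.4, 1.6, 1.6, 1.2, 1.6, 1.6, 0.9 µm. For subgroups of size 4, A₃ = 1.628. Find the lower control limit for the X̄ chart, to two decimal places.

X̄̄ = (36.7 + 37.7 + 36.3 + 37.5 + 37.1 + 37.9 + 37.5 + 38.7 + 36.6) / 9 = 37.3333
s̄ = (1.7 + 1.9 + 1.4 + 1.6 + 1.6 + 1.2 + 1.6 + 1.6 + 0.9) / 9 = 1.5000
LCL = X̄̄ − A₃·s̄ = 37.3333 − 1.628 × 1.5000 = 34.8913

34.89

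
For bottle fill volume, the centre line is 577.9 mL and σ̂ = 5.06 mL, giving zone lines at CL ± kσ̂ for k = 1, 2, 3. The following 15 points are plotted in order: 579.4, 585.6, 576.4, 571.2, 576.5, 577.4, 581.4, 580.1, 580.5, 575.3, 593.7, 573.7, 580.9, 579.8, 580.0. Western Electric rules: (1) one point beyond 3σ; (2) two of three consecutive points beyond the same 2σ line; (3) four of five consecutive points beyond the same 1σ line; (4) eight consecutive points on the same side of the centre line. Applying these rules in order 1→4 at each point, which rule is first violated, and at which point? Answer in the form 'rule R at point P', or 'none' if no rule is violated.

Zone of each point (C = within 1σ̂, B = 1σ̂–2σ̂, A = 2σ̂–3σ̂, * = beyond 3σ̂; sign = side of CL): 1:+C, 2:+B, 3:-C, 4:-B, 5:-C, 6:-C, 7:+C, 8:+C, 9:+C, 10:-C, 11:+*, 12:-C, 13:+C, 14:+C, 15:+C
Rule 1 (one point beyond the 3σ limits) is satisfied at point 11.

rule 1 at point 11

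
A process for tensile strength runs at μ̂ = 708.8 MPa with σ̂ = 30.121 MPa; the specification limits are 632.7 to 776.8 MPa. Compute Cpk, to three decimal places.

0.753

Cpu = (USL − μ̂) / (3σ̂) = (776.8 − 708.8) / (3 × 30.121) = 0.7525; Cpl = (μ̂ − LSL) / (3σ̂) = (708.8 − 632.7) / (3 × 30.121) = 0.8422; Cpk = min(Cpu, Cpl) = 0.7525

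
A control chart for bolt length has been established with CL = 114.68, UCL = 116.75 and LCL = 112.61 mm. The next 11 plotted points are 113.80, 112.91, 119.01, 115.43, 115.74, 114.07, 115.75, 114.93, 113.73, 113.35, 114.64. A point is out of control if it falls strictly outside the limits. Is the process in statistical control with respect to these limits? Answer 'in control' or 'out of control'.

Compare each point to [112.61, 116.75]: sample 3 = 119.01 > UCL.

out of control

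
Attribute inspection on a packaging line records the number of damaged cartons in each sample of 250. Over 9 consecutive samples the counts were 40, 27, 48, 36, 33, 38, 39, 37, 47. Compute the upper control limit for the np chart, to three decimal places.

55.424

p̄ = Σdᵢ / (k·n) = 345 / (9 × 250) = 0.15333
UCL = np̄ + 3·√(np̄(1−p̄)) = 38.3333 + 3 × √(38.3333×0.84667) = 38.3333 + 3 × 5.6970 = 55.4243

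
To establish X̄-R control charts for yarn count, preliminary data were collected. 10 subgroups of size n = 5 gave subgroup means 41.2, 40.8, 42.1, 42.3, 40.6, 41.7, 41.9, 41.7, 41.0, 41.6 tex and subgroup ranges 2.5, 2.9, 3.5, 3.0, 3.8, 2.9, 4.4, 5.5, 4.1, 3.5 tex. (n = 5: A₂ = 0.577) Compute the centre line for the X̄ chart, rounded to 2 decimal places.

41.49

X̄̄ = (41.2 + 40.8 + 42.1 + 42.3 + 40.6 + 41.7 + 41.9 + 41.7 + 41.0 + 41.6) / 10 = 414.9000 / 10 = 41.4900
CL = X̄̄ = 41.4900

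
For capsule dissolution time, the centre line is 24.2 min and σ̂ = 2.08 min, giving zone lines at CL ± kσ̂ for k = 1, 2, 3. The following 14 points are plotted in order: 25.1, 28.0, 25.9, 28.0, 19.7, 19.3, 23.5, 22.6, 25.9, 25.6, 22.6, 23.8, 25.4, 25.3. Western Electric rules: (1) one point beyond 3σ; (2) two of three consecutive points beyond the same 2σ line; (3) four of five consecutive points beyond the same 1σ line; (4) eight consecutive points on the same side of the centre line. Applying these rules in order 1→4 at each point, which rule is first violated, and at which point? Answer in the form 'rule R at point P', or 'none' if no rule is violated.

rule 2 at point 6

Zone of each point (C = within 1σ̂, B = 1σ̂–2σ̂, A = 2σ̂–3σ̂, * = beyond 3σ̂; sign = side of CL): 1:+C, 2:+B, 3:+C, 4:+B, 5:-A, 6:-A, 7:-C, 8:-C, 9:+C, 10:+C, 11:-C, 12:-C, 13:+C, 14:+C
Rule 2 (two of three consecutive points beyond the same 2σ limit) is satisfied at point 6.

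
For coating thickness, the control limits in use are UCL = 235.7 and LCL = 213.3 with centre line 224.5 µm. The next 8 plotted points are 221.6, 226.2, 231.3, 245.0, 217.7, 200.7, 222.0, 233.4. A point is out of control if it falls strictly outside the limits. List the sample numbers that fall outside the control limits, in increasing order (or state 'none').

Compare each point to [213.3, 235.7]: sample 4 = 245.0 > UCL; sample 6 = 200.7 < LCL.

4, 6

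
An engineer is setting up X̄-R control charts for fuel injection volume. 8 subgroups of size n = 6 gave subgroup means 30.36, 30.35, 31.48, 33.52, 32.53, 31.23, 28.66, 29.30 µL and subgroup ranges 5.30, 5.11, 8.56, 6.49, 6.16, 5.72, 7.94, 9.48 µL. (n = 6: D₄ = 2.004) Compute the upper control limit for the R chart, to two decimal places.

13.72

R̄ = (5.30 + 5.11 + 8.56 + 6.49 + 6.16 + 5.72 + 7.94 + 9.48) / 8 = 54.7600 / 8 = 6.8450
UCL_R = D₄·R̄ = 2.004 × 6.8450 = 13.7174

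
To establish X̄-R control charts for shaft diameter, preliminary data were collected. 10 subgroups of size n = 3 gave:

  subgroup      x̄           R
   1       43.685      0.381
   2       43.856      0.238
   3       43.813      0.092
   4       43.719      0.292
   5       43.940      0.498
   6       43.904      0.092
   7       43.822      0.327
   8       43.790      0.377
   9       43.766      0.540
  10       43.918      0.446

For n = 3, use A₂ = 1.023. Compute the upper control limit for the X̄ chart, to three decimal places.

44.157

X̄̄ = (43.685 + 43.856 + 43.813 + 43.719 + 43.940 + 43.904 + 43.822 + 43.790 + 43.766 + 43.918) / 10 = 438.2130 / 10 = 43.8213
R̄ = (0.381 + 0.238 + 0.092 + 0.292 + 0.498 + 0.092 + 0.327 + 0.377 + 0.540 + 0.446) / 10 = 3.2830 / 10 = 0.3283
UCL = X̄̄ + A₂·R̄ = 43.8213 + 1.023 × 0.3283 = 44.1572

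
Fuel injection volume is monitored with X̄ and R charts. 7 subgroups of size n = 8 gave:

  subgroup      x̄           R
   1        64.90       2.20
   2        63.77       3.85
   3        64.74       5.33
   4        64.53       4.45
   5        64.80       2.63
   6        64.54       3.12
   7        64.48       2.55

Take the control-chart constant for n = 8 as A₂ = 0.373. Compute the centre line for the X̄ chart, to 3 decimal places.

64.537

X̄̄ = (64.90 + 63.77 + 64.74 + 64.53 + 64.80 + 64.54 + 64.48) / 7 = 451.7600 / 7 = 64.5371
CL = X̄̄ = 64.5371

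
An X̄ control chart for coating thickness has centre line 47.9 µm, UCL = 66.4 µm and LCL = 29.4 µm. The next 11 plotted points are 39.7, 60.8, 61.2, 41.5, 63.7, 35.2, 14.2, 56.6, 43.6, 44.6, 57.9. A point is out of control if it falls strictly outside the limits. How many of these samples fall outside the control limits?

Compare each point to [29.4, 66.4]: sample 7 = 14.2 < LCL.

1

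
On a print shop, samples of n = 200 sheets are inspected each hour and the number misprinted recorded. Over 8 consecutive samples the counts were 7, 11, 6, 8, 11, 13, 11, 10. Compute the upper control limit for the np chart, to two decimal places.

p̄ = Σdᵢ / (k·n) = 77 / (8 × 200) = 0.04813
UCL = np̄ + 3·√(np̄(1−p̄)) = 9.6250 + 3 × √(9.6250×0.95188) = 9.6250 + 3 × 3.0268 = 18.7055

18.71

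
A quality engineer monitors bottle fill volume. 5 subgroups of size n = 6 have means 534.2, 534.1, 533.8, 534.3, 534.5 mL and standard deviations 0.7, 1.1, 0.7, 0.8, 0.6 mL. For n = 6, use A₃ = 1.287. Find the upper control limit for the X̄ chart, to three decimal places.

535.184

X̄̄ = (534.2 + 534.1 + 533.8 + 534.3 + 534.5) / 5 = 534.1800
s̄ = (0.7 + 1.1 + 0.7 + 0.8 + 0.6) / 5 = 0.7800
UCL = X̄̄ + A₃·s̄ = 534.1800 + 1.287 × 0.7800 = 535.1839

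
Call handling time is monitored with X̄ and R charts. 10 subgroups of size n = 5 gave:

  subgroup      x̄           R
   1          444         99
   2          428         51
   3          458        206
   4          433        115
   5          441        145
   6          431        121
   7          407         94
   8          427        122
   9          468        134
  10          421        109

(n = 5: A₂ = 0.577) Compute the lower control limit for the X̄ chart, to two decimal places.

X̄̄ = (444 + 428 + 458 + 433 + 441 + 431 + 407 + 427 + 468 + 421) / 10 = 4358.0000 / 10 = 435.8000
R̄ = (99 + 51 + 206 + 115 + 145 + 121 + 94 + 122 + 134 + 109) / 10 = 1196.0000 / 10 = 119.6000
LCL = X̄̄ − A₂·R̄ = 435.8000 − 0.577 × 119.6000 = 366.7908

366.79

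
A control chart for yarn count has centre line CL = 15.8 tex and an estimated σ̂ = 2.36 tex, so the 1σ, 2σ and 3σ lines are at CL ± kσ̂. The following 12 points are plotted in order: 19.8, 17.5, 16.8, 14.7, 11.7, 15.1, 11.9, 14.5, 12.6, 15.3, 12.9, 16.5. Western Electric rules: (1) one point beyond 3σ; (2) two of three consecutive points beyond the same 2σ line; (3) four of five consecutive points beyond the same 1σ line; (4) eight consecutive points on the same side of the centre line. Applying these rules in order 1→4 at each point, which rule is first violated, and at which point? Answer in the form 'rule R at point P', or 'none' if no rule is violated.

rule 4 at point 11

Zone of each point (C = within 1σ̂, B = 1σ̂–2σ̂, A = 2σ̂–3σ̂, * = beyond 3σ̂; sign = side of CL): 1:+B, 2:+C, 3:+C, 4:-C, 5:-B, 6:-C, 7:-B, 8:-C, 9:-B, 10:-C, 11:-B, 12:+C
Rule 4 (eight consecutive points on the same side of the centre line) is satisfied at point 11.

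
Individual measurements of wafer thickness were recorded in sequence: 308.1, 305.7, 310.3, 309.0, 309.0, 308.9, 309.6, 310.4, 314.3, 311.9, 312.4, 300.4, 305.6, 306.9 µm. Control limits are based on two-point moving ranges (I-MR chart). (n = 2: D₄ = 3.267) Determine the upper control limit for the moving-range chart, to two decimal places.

8.85

Moving ranges: 2.4, 4.6, 1.3, 0.0, 0.1, 0.7, 0.8, 3.9, 2.4, 0.5, 12.0, 5.2, 1.3; M̄R̄ = 35.2000 / 13 = 2.7077
UCL_MR = D₄·M̄R̄ = 3.267 × 2.7077 = 8.8460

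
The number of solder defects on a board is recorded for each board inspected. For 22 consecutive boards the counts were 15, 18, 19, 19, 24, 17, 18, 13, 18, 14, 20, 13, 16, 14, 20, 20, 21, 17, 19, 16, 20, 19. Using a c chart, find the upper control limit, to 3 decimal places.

c̄ = (15 + 18 + 19 + 19 + 24 + 17 + 18 + 13 + 18 + 14 + 20 + 13 + 16 + 14 + 20 + 20 + 21 + 17 + 19 + 16 + 20 + 19) / 22 = 390 / 22 = 17.7273
UCL = c̄ + 3√c̄ = 17.7273 + 3 × √17.7273 = 17.7273 + 3 × 4.2104 = 30.3584

30.358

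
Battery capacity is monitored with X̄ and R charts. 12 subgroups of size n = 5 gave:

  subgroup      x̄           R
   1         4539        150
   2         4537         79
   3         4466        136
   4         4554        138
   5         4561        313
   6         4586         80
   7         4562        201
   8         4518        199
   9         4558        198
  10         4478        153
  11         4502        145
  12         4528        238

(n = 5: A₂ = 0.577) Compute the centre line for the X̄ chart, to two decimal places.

X̄̄ = (4539 + 4537 + 4466 + 4554 + 4561 + 4586 + 4562 + 4518 + 4558 + 4478 + 4502 + 4528) / 12 = 54389.0000 / 12 = 4532.4167
CL = X̄̄ = 4532.4167

4532.42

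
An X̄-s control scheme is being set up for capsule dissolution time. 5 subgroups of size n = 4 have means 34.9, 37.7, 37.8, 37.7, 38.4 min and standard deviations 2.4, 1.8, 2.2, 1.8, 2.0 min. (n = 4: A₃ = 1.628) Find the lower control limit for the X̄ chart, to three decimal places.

33.979

X̄̄ = (34.9 + 37.7 + 37.8 + 37.7 + 38.4) / 5 = 37.3000
s̄ = (2.4 + 1.8 + 2.2 + 1.8 + 2.0) / 5 = 2.0400
LCL = X̄̄ − A₃·s̄ = 37.3000 − 1.628 × 2.0400 = 33.9789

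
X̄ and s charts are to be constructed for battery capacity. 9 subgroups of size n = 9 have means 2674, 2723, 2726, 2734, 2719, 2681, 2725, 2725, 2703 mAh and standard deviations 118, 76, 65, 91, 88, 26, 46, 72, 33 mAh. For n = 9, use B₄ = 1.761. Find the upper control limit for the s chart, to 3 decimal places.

120.335

s̄ = (118 + 76 + 65 + 91 + 88 + 26 + 46 + 72 + 33) / 9 = 68.3333
UCL_s = B₄·s̄ = 1.761 × 68.3333 = 120.3350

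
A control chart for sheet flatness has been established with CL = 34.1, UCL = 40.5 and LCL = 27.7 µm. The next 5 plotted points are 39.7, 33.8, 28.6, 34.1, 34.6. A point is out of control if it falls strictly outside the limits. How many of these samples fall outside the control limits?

0

All 5 points lie within [27.7, 40.5].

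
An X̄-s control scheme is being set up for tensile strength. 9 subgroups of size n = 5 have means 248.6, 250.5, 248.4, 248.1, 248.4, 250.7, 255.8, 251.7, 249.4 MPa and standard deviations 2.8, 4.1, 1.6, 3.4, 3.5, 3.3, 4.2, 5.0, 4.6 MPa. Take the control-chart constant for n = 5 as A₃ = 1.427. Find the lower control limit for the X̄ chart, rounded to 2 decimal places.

X̄̄ = (248.6 + 250.5 + 248.4 + 248.1 + 248.4 + 250.7 + 255.8 + 251.7 + 249.4) / 9 = 250.1778
s̄ = (2.8 + 4.1 + 1.6 + 3.4 + 3.5 + 3.3 + 4.2 + 5.0 + 4.6) / 9 = 3.6111
LCL = X̄̄ − A₃·s̄ = 250.1778 − 1.427 × 3.6111 = 245.0247

245.02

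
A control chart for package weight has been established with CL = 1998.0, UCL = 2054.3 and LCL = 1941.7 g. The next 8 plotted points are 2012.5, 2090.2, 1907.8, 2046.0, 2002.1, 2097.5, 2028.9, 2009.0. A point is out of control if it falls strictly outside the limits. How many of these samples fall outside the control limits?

Compare each point to [1941.7, 2054.3]: sample 2 = 2090.2 > UCL; sample 3 = 1907.8 < LCL; sample 6 = 2097.5 > UCL.

3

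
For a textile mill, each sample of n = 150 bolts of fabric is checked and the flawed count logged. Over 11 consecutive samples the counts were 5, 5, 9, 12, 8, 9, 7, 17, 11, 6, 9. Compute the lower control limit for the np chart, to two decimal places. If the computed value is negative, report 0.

0.22

p̄ = Σdᵢ / (k·n) = 98 / (11 × 150) = 0.05939
LCL = np̄ − 3·√(np̄(1−p̄)) = 8.9091 − 3 × 2.8948 = 0.2247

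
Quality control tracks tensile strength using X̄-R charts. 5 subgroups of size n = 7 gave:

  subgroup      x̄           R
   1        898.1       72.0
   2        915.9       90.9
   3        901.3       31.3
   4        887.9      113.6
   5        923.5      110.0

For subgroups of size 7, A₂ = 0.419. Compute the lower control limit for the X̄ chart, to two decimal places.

870.33

X̄̄ = (898.1 + 915.9 + 901.3 + 887.9 + 923.5) / 5 = 4526.7000 / 5 = 905.3400
R̄ = (72.0 + 90.9 + 31.3 + 113.6 + 110.0) / 5 = 417.8000 / 5 = 83.5600
LCL = X̄̄ − A₂·R̄ = 905.3400 − 0.419 × 83.5600 = 870.3284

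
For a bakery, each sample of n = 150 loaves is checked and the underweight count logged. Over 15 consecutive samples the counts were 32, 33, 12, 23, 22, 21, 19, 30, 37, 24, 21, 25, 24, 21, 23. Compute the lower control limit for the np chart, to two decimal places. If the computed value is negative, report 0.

10.89

p̄ = Σdᵢ / (k·n) = 367 / (15 × 150) = 0.16311
LCL = np̄ − 3·√(np̄(1−p̄)) = 24.4667 − 3 × 4.5250 = 10.8916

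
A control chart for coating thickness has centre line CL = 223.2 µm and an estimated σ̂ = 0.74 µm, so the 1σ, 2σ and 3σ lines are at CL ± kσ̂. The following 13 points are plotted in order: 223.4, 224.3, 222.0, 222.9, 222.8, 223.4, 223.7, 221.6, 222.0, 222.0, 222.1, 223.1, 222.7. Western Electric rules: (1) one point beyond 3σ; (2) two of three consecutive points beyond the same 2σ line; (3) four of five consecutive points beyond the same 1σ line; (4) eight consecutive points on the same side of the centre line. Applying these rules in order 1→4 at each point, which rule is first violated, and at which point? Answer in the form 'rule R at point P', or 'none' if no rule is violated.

Zone of each point (C = within 1σ̂, B = 1σ̂–2σ̂, A = 2σ̂–3σ̂, * = beyond 3σ̂; sign = side of CL): 1:+C, 2:+B, 3:-B, 4:-C, 5:-C, 6:+C, 7:+C, 8:-A, 9:-B, 10:-B, 11:-B, 12:-C, 13:-C
Rule 3 (four of five consecutive points beyond the same 1σ limit) is satisfied at point 11.

rule 3 at point 11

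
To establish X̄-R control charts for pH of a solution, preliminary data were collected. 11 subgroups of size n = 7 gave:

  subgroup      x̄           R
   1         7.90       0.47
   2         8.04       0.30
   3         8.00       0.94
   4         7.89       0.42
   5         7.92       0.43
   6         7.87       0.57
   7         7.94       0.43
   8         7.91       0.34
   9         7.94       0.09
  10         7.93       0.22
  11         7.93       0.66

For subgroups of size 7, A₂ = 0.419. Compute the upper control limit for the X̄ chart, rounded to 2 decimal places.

X̄̄ = (7.90 + 8.04 + 8.00 + 7.89 + 7.92 + 7.87 + 7.94 + 7.91 + 7.94 + 7.93 + 7.93) / 11 = 87.2700 / 11 = 7.9336
R̄ = (0.47 + 0.30 + 0.94 + 0.42 + 0.43 + 0.57 + 0.43 + 0.34 + 0.09 + 0.22 + 0.66) / 11 = 4.8700 / 11 = 0.4427
UCL = X̄̄ + A₂·R̄ = 7.9336 + 0.419 × 0.4427 = 8.1191

8.12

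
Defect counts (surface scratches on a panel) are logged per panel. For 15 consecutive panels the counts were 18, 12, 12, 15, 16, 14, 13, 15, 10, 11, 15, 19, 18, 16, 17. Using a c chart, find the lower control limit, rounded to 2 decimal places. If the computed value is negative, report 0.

3.22

c̄ = (18 + 12 + 12 + 15 + 16 + 14 + 13 + 15 + 10 + 11 + 15 + 19 + 18 + 16 + 17) / 15 = 221 / 15 = 14.7333
LCL = c̄ − 3√c̄ = 14.7333 − 3 × 3.8384 = 3.2181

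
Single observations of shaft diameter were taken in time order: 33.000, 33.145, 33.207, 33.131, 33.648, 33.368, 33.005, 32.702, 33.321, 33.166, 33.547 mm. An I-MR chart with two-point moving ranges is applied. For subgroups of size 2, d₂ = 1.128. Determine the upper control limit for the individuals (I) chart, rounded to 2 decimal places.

X̄ = (33.000 + 33.145 + 33.207 + 33.131 + 33.648 + 33.368 + 33.005 + 32.702 + 33.321 + 33.166 + 33.547) / 11 = 33.2036
Moving ranges: 0.145, 0.062, 0.076, 0.517, 0.280, 0.363, 0.303, 0.619, 0.155, 0.381; M̄R̄ = 2.9010 / 10 = 0.2901
UCL = X̄ + 3·M̄R̄/d₂ = 33.2036 + 3 × 0.2901 / 1.128 = 33.9752

33.98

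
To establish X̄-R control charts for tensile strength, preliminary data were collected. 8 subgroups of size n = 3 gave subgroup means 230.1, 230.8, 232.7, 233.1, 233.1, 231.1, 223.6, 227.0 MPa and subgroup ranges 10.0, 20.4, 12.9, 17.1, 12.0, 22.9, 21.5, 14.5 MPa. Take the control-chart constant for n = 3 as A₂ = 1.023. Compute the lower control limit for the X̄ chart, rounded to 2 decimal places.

X̄̄ = (230.1 + 230.8 + 232.7 + 233.1 + 233.1 + 231.1 + 223.6 + 227.0) / 8 = 1841.5000 / 8 = 230.1875
R̄ = (10.0 + 20.4 + 12.9 + 17.1 + 12.0 + 22.9 + 21.5 + 14.5) / 8 = 131.3000 / 8 = 16.4125
LCL = X̄̄ − A₂·R̄ = 230.1875 − 1.023 × 16.4125 = 213.3975

213.40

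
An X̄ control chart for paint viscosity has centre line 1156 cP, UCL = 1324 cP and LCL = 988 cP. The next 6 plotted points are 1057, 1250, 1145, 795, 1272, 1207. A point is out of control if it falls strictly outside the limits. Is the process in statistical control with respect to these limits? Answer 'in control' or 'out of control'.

Compare each point to [988, 1324]: sample 4 = 795 < LCL.

out of control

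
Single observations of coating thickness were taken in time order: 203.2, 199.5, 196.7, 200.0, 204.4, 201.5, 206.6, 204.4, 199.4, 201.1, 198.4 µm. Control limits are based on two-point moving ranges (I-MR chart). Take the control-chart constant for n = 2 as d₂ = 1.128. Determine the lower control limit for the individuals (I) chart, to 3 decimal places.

X̄ = (203.2 + 199.5 + 196.7 + 200.0 + 204.4 + 201.5 + 206.6 + 204.4 + 199.4 + 201.1 + 198.4) / 11 = 201.3818
Moving ranges: 3.7, 2.8, 3.3, 4.4, 2.9, 5.1, 2.2, 5.0, 1.7, 2.7; M̄R̄ = 33.8000 / 10 = 3.3800
LCL = X̄ − 3·M̄R̄/d₂ = 201.3818 − 3 × 3.3800 / 1.128 = 192.3925

192.392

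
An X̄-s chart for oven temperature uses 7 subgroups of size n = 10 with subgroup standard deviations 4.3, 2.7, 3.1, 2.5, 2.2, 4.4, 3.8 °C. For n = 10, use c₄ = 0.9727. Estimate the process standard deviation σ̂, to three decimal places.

s̄ = (4.3 + 2.7 + 3.1 + 2.5 + 2.2 + 4.4 + 3.8) / 7 = 3.2857
σ̂ = s̄ / c₄ = 3.2857 / 0.9727 = 3.3779

3.378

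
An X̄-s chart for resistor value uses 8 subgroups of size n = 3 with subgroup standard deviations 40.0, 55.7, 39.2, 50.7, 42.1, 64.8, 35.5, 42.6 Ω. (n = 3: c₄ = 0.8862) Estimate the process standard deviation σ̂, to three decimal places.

52.274

s̄ = (40.0 + 55.7 + 39.2 + 50.7 + 42.1 + 64.8 + 35.5 + 42.6) / 8 = 46.3250
σ̂ = s̄ / c₄ = 46.3250 / 0.8862 = 52.2738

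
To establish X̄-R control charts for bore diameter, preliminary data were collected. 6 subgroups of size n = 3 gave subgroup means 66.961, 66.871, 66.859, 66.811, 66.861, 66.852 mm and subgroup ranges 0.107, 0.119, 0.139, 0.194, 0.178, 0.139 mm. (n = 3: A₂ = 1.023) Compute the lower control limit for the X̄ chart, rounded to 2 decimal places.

X̄̄ = (66.961 + 66.871 + 66.859 + 66.811 + 66.861 + 66.852) / 6 = 401.2150 / 6 = 66.8692
R̄ = (0.107 + 0.119 + 0.139 + 0.194 + 0.178 + 0.139) / 6 = 0.8760 / 6 = 0.1460
LCL = X̄̄ − A₂·R̄ = 66.8692 − 1.023 × 0.1460 = 66.7198

66.72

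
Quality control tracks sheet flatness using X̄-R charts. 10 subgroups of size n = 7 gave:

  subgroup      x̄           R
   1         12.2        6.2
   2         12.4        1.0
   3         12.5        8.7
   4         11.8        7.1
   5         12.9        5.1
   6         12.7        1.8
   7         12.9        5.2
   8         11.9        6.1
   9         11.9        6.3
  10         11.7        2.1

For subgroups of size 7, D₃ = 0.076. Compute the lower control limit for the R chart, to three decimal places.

R̄ = (6.2 + 1.0 + 8.7 + 7.1 + 5.1 + 1.8 + 5.2 + 6.1 + 6.3 + 2.1) / 10 = 49.6000 / 10 = 4.9600
LCL_R = D₃·R̄ = 0.076 × 4.9600 = 0.3770

0.377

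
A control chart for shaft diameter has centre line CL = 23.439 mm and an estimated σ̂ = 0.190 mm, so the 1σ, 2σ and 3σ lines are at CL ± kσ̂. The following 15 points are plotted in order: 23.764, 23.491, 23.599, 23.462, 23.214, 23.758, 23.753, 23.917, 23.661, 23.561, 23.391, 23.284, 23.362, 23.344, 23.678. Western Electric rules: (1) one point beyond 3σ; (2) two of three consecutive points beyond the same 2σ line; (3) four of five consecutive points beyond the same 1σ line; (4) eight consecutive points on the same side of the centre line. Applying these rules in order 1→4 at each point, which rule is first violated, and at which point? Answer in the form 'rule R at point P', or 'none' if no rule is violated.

rule 3 at point 9

Zone of each point (C = within 1σ̂, B = 1σ̂–2σ̂, A = 2σ̂–3σ̂, * = beyond 3σ̂; sign = side of CL): 1:+B, 2:+C, 3:+C, 4:+C, 5:-B, 6:+B, 7:+B, 8:+A, 9:+B, 10:+C, 11:-C, 12:-C, 13:-C, 14:-C, 15:+B
Rule 3 (four of five consecutive points beyond the same 1σ limit) is satisfied at point 9.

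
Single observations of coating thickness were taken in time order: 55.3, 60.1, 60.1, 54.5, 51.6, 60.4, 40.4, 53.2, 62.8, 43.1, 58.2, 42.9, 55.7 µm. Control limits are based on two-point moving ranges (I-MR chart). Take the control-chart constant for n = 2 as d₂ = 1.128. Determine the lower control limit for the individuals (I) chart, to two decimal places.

X̄ = (55.3 + 60.1 + 60.1 + 54.5 + 51.6 + 60.4 + 40.4 + 53.2 + 62.8 + 43.1 + 58.2 + 42.9 + 55.7) / 13 = 53.7154
Moving ranges: 4.8, 0.0, 5.6, 2.9, 8.8, 20.0, 12.8, 9.6, 19.7, 15.1, 15.3, 12.8; M̄R̄ = 127.4000 / 12 = 10.6167
LCL = X̄ − 3·M̄R̄/d₂ = 53.7154 − 3 × 10.6167 / 1.128 = 25.4796

25.48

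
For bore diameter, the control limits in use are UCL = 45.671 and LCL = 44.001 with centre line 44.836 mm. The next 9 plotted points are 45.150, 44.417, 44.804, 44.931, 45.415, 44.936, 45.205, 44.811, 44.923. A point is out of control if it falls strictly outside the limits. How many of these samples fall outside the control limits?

All 9 points lie within [44.001, 45.671].

0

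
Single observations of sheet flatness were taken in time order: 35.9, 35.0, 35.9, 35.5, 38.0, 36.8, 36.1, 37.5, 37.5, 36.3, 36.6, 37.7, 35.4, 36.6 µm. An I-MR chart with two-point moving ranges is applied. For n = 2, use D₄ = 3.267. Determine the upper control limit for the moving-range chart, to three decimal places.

3.543

Moving ranges: 0.9, 0.9, 0.4, 2.5, 1.2, 0.7, 1.4, 0.0, 1.2, 0.3, 1.1, 2.3, 1.2; M̄R̄ = 14.1000 / 13 = 1.0846
UCL_MR = D₄·M̄R̄ = 3.267 × 1.0846 = 3.5434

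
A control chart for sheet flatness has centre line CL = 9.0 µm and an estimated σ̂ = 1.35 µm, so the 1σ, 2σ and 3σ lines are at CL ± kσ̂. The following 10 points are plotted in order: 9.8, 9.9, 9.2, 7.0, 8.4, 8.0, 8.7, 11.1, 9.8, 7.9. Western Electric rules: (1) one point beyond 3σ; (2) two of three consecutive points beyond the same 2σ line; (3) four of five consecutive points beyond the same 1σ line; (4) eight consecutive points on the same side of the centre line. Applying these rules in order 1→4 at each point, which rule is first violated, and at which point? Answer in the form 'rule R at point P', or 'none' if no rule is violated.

none

Zone of each point (C = within 1σ̂, B = 1σ̂–2σ̂, A = 2σ̂–3σ̂, * = beyond 3σ̂; sign = side of CL): 1:+C, 2:+C, 3:+C, 4:-B, 5:-C, 6:-C, 7:-C, 8:+B, 9:+C, 10:-C
No rule fires across all 10 points.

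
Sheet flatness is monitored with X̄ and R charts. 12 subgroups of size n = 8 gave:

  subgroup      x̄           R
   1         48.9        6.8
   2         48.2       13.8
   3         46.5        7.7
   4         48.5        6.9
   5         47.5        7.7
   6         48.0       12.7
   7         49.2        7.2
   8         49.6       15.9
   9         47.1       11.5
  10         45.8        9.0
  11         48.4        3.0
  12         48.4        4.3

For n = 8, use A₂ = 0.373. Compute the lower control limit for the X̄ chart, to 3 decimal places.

X̄̄ = (48.9 + 48.2 + 46.5 + 48.5 + 47.5 + 48.0 + 49.2 + 49.6 + 47.1 + 45.8 + 48.4 + 48.4) / 12 = 576.1000 / 12 = 48.0083
R̄ = (6.8 + 13.8 + 7.7 + 6.9 + 7.7 + 12.7 + 7.2 + 15.9 + 11.5 + 9.0 + 3.0 + 4.3) / 12 = 106.5000 / 12 = 8.8750
LCL = X̄̄ − A₂·R̄ = 48.0083 − 0.373 × 8.8750 = 44.6980

44.698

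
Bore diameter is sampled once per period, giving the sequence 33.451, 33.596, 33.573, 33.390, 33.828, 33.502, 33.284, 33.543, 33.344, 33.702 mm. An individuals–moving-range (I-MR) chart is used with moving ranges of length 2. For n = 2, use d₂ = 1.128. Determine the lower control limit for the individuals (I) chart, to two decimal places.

32.89

X̄ = (33.451 + 33.596 + 33.573 + 33.390 + 33.828 + 33.502 + 33.284 + 33.543 + 33.344 + 33.702) / 10 = 33.5213
Moving ranges: 0.145, 0.023, 0.183, 0.438, 0.326, 0.218, 0.259, 0.199, 0.358; M̄R̄ = 2.1490 / 9 = 0.2388
LCL = X̄ − 3·M̄R̄/d₂ = 33.5213 − 3 × 0.2388 / 1.128 = 32.8863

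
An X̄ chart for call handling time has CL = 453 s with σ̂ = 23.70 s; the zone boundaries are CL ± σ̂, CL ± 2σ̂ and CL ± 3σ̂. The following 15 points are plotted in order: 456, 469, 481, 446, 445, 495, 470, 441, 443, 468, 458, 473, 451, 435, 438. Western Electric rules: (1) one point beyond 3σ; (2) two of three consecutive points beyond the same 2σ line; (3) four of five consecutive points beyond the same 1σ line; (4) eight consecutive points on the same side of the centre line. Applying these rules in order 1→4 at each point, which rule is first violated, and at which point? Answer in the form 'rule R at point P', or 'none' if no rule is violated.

Zone of each point (C = within 1σ̂, B = 1σ̂–2σ̂, A = 2σ̂–3σ̂, * = beyond 3σ̂; sign = side of CL): 1:+C, 2:+C, 3:+B, 4:-C, 5:-C, 6:+B, 7:+C, 8:-C, 9:-C, 10:+C, 11:+C, 12:+C, 13:-C, 14:-C, 15:-C
No rule fires across all 15 points.

none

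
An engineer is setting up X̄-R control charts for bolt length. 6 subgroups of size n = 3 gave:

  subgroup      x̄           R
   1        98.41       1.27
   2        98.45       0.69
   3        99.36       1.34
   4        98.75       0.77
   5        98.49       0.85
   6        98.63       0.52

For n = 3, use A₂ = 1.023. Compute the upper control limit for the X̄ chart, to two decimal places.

X̄̄ = (98.41 + 98.45 + 99.36 + 98.75 + 98.49 + 98.63) / 6 = 592.0900 / 6 = 98.6817
R̄ = (1.27 + 0.69 + 1.34 + 0.77 + 0.85 + 0.52) / 6 = 5.4400 / 6 = 0.9067
UCL = X̄̄ + A₂·R̄ = 98.6817 + 1.023 × 0.9067 = 99.6092

99.61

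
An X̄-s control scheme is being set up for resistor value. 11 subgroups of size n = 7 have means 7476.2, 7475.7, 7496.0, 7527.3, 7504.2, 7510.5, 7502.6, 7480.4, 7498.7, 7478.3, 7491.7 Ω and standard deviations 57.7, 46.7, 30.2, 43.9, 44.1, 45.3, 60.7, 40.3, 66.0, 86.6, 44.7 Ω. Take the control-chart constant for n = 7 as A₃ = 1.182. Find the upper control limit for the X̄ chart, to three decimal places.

X̄̄ = (7476.2 + 7475.7 + 7496.0 + 7527.3 + 7504.2 + 7510.5 + 7502.6 + 7480.4 + 7498.7 + 7478.3 + 7491.7) / 11 = 7494.6909
s̄ = (57.7 + 46.7 + 30.2 + 43.9 + 44.1 + 45.3 + 60.7 + 40.3 + 66.0 + 86.6 + 44.7) / 11 = 51.4727
UCL = X̄̄ + A₃·s̄ = 7494.6909 + 1.182 × 51.4727 = 7555.5317

7555.532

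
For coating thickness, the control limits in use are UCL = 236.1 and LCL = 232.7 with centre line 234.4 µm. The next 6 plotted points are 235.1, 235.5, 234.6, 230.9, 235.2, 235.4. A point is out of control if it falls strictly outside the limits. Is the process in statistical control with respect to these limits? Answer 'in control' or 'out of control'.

out of control

Compare each point to [232.7, 236.1]: sample 4 = 230.9 < LCL.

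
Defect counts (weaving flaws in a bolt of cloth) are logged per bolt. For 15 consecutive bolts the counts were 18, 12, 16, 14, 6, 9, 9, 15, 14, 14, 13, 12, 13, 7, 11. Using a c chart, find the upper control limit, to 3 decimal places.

c̄ = (18 + 12 + 16 + 14 + 6 + 9 + 9 + 15 + 14 + 14 + 13 + 12 + 13 + 7 + 11) / 15 = 183 / 15 = 12.2000
UCL = c̄ + 3√c̄ = 12.2000 + 3 × √12.2000 = 12.2000 + 3 × 3.4928 = 22.6785

22.679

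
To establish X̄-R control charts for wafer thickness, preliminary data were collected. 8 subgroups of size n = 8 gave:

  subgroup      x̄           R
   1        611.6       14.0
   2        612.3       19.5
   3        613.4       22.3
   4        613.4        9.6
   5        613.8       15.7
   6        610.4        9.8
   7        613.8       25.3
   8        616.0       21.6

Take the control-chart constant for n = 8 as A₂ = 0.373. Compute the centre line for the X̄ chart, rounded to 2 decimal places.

613.09

X̄̄ = (611.6 + 612.3 + 613.4 + 613.4 + 613.8 + 610.4 + 613.8 + 616.0) / 8 = 4904.7000 / 8 = 613.0875
CL = X̄̄ = 613.0875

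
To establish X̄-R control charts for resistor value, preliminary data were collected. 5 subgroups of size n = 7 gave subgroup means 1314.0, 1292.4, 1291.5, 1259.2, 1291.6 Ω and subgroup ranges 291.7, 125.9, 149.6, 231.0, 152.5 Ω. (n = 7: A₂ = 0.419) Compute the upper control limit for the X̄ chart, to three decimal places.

X̄̄ = (1314.0 + 1292.4 + 1291.5 + 1259.2 + 1291.6) / 5 = 6448.7000 / 5 = 1289.7400
R̄ = (291.7 + 125.9 + 149.6 + 231.0 + 152.5) / 5 = 950.7000 / 5 = 190.1400
UCL = X̄̄ + A₂·R̄ = 1289.7400 + 0.419 × 190.1400 = 1369.4087

1369.409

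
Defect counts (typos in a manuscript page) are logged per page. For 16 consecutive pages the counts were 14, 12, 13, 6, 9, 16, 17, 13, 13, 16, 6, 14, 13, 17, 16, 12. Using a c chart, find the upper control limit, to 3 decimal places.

23.728

c̄ = (14 + 12 + 13 + 6 + 9 + 16 + 17 + 13 + 13 + 16 + 6 + 14 + 13 + 17 + 16 + 12) / 16 = 207 / 16 = 12.9375
UCL = c̄ + 3√c̄ = 12.9375 + 3 × √12.9375 = 12.9375 + 3 × 3.5969 = 23.7281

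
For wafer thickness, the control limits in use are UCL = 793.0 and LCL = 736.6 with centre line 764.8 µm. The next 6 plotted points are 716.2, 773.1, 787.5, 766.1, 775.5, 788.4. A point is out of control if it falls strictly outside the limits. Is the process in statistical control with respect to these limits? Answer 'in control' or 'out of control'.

Compare each point to [736.6, 793.0]: sample 1 = 716.2 < LCL.

out of control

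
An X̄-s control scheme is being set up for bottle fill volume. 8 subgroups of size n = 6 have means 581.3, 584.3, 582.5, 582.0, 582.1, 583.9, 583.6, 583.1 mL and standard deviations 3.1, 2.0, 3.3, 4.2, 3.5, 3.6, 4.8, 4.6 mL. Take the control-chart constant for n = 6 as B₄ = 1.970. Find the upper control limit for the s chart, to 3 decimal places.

s̄ = (3.1 + 2.0 + 3.3 + 4.2 + 3.5 + 3.6 + 4.8 + 4.6) / 8 = 3.6375
UCL_s = B₄·s̄ = 1.970 × 3.6375 = 7.1659

7.166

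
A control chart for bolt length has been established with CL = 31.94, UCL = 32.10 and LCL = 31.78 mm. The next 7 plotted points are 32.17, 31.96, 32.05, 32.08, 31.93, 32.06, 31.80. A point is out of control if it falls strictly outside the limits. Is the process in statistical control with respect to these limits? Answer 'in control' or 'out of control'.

Compare each point to [31.78, 32.10]: sample 1 = 32.17 > UCL.

out of control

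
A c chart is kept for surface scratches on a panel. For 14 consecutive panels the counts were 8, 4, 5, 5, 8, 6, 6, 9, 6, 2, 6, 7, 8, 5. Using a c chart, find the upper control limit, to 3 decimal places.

c̄ = (8 + 4 + 5 + 5 + 8 + 6 + 6 + 9 + 6 + 2 + 6 + 7 + 8 + 5) / 14 = 85 / 14 = 6.0714
UCL = c̄ + 3√c̄ = 6.0714 + 3 × √6.0714 = 6.0714 + 3 × 2.4640 = 13.4635

13.464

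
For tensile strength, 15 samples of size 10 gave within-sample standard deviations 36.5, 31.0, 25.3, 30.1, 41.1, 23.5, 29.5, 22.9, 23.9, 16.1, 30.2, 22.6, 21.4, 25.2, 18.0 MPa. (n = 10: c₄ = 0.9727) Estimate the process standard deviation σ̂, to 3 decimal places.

27.230

s̄ = (36.5 + 31.0 + 25.3 + 30.1 + 41.1 + 23.5 + 29.5 + 22.9 + 23.9 + 16.1 + 30.2 + 22.6 + 21.4 + 25.2 + 18.0) / 15 = 26.4867
σ̂ = s̄ / c₄ = 26.4867 / 0.9727 = 27.2300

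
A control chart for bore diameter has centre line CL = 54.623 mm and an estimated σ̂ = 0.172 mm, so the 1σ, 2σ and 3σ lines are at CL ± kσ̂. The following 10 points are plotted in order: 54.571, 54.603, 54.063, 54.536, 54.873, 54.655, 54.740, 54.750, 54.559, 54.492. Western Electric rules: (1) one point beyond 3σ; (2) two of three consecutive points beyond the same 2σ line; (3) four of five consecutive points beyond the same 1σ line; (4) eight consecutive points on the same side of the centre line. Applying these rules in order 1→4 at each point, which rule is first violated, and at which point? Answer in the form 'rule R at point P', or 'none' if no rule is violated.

rule 1 at point 3

Zone of each point (C = within 1σ̂, B = 1σ̂–2σ̂, A = 2σ̂–3σ̂, * = beyond 3σ̂; sign = side of CL): 1:-C, 2:-C, 3:-*, 4:-C, 5:+B, 6:+C, 7:+C, 8:+C, 9:-C, 10:-C
Rule 1 (one point beyond the 3σ limits) is satisfied at point 3.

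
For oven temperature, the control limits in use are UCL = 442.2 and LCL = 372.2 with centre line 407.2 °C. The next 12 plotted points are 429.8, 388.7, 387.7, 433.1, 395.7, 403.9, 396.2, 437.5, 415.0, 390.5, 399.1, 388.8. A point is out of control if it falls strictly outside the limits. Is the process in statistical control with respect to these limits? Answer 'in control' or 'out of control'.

in control

All 12 points lie within [372.2, 442.2].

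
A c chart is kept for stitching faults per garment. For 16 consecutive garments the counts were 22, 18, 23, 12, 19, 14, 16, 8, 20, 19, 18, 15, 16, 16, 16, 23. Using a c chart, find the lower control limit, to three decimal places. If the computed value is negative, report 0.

4.750

c̄ = (22 + 18 + 23 + 12 + 19 + 14 + 16 + 8 + 20 + 19 + 18 + 15 + 16 + 16 + 16 + 23) / 16 = 275 / 16 = 17.1875
LCL = c̄ − 3√c̄ = 17.1875 − 3 × 4.1458 = 4.7502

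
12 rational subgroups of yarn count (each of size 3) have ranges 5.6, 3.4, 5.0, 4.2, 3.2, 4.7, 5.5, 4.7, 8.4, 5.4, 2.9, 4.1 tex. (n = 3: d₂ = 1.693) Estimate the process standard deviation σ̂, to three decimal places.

R̄ = (5.6 + 3.4 + 5.0 + 4.2 + 3.2 + 4.7 + 5.5 + 4.7 + 8.4 + 5.4 + 2.9 + 4.1) / 12 = 4.7583
σ̂ = R̄ / d₂ = 4.7583 / 1.693 = 2.8106

2.811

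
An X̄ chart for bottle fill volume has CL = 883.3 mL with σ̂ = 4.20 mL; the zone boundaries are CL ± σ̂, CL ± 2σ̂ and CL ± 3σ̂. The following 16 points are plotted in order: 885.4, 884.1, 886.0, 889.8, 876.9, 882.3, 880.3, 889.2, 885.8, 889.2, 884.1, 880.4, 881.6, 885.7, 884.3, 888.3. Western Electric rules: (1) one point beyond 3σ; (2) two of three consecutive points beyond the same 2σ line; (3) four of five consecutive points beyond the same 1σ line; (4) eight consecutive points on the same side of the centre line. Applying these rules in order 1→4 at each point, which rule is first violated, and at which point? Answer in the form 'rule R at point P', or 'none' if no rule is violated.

none

Zone of each point (C = within 1σ̂, B = 1σ̂–2σ̂, A = 2σ̂–3σ̂, * = beyond 3σ̂; sign = side of CL): 1:+C, 2:+C, 3:+C, 4:+B, 5:-B, 6:-C, 7:-C, 8:+B, 9:+C, 10:+B, 11:+C, 12:-C, 13:-C, 14:+C, 15:+C, 16:+B
No rule fires across all 16 points.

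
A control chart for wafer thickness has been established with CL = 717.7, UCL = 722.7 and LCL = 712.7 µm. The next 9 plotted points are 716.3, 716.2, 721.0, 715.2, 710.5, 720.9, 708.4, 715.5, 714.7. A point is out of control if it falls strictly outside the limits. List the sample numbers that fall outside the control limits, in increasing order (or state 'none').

Compare each point to [712.7, 722.7]: sample 5 = 710.5 < LCL; sample 7 = 708.4 < LCL.

5, 7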